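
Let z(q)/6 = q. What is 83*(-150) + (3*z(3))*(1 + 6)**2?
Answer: -9804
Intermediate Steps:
z(q) = 6*q
83*(-150) + (3*z(3))*(1 + 6)**2 = 83*(-150) + (3*(6*3))*(1 + 6)**2 = -12450 + (3*18)*7**2 = -12450 + 54*49 = -12450 + 2646 = -9804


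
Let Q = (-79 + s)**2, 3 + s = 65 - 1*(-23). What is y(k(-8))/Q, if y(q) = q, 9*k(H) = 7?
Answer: 7/324 ≈ 0.021605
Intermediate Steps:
s = 85 (s = -3 + (65 - 1*(-23)) = -3 + (65 + 23) = -3 + 88 = 85)
k(H) = 7/9 (k(H) = (1/9)*7 = 7/9)
Q = 36 (Q = (-79 + 85)**2 = 6**2 = 36)
y(k(-8))/Q = (7/9)/36 = (7/9)*(1/36) = 7/324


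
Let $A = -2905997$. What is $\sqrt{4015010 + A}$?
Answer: $\sqrt{1109013} \approx 1053.1$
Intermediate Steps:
$\sqrt{4015010 + A} = \sqrt{4015010 - 2905997} = \sqrt{1109013}$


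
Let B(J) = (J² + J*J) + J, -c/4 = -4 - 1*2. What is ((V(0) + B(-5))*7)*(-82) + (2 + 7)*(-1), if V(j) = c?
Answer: -39615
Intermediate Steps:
c = 24 (c = -4*(-4 - 1*2) = -4*(-4 - 2) = -4*(-6) = 24)
V(j) = 24
B(J) = J + 2*J² (B(J) = (J² + J²) + J = 2*J² + J = J + 2*J²)
((V(0) + B(-5))*7)*(-82) + (2 + 7)*(-1) = ((24 - 5*(1 + 2*(-5)))*7)*(-82) + (2 + 7)*(-1) = ((24 - 5*(1 - 10))*7)*(-82) + 9*(-1) = ((24 - 5*(-9))*7)*(-82) - 9 = ((24 + 45)*7)*(-82) - 9 = (69*7)*(-82) - 9 = 483*(-82) - 9 = -39606 - 9 = -39615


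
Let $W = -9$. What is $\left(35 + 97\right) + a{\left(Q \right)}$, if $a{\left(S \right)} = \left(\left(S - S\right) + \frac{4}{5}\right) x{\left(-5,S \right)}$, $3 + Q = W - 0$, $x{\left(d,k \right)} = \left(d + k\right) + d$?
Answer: $\frac{572}{5} \approx 114.4$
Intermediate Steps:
$x{\left(d,k \right)} = k + 2 d$
$Q = -12$ ($Q = -3 - 9 = -12$)
$a{\left(S \right)} = -8 + \frac{4 S}{5}$ ($a{\left(S \right)} = \left(\left(S - S\right) + \frac{4}{5}\right) \left(S + 2 \left(-5\right)\right) = \left(0 + 4 \cdot \frac{1}{5}\right) \left(S - 10\right) = \left(0 + \frac{4}{5}\right) \left(-10 + S\right) = \frac{4 \left(-10 + S\right)}{5} = -8 + \frac{4 S}{5}$)
$\left(35 + 97\right) + a{\left(Q \right)} = \left(35 + 97\right) + \left(-8 + \frac{4}{5} \left(-12\right)\right) = 132 - \frac{88}{5} = \frac{572}{5}$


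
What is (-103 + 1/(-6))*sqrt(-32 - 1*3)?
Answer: -619*I*sqrt(35)/6 ≈ -610.34*I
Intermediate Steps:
(-103 + 1/(-6))*sqrt(-32 - 1*3) = (-103 - 1/6)*sqrt(-32 - 3) = -619*I*sqrt(35)/6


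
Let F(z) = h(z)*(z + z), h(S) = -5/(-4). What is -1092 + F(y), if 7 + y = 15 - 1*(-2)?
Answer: -1067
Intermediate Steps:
h(S) = 5/4 (h(S) = -5*(-1/4) = 5/4)
y = 10 (y = -7 + (15 - 1*(-2)) = -7 + (15 + 2) = -7 + 17 = 10)
F(z) = 5*z/2 (F(z) = 5*(z + z)/4 = 5*(2*z)/4 = 5*z/2)
-1092 + F(y) = -1092 + (5/2)*10 = -1092 + 25 = -1067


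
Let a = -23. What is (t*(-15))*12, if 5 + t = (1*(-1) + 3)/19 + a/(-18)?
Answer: 12370/19 ≈ 651.05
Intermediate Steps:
t = -1237/342 (t = -5 + ((1*(-1) + 3)/19 - 23/(-18)) = -5 + ((-1 + 3)*(1/19) - 23*(-1/18)) = -5 + (2*(1/19) + 23/18) = -5 + (2/19 + 23/18) = -5 + 473/342 = -1237/342 ≈ -3.6170)
(t*(-15))*12 = -1237/342*(-15)*12 = (6185/114)*12 = 12370/19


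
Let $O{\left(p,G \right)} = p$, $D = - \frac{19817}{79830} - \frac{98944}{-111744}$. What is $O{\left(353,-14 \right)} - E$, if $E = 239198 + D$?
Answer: $- \frac{1849503580211}{7743510} \approx -2.3885 \cdot 10^{5}$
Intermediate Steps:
$D = \frac{4934261}{7743510}$ ($D = \left(-19817\right) \frac{1}{79830} - - \frac{773}{873} = - \frac{19817}{79830} + \frac{773}{873} = \frac{4934261}{7743510} \approx 0.63721$)
$E = \frac{1852237039241}{7743510}$ ($E = 239198 + \frac{4934261}{7743510} = \frac{1852237039241}{7743510} \approx 2.392 \cdot 10^{5}$)
$O{\left(353,-14 \right)} - E = 353 - \frac{1852237039241}{7743510} = - \frac{1849503580211}{7743510}$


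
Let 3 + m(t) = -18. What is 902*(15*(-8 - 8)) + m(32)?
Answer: -216501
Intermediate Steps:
m(t) = -21 (m(t) = -3 - 18 = -21)
902*(15*(-8 - 8)) + m(32) = 902*(15*(-8 - 8)) - 21 = 902*(15*(-16)) - 21 = 902*(-240) - 21 = -216480 - 21 = -216501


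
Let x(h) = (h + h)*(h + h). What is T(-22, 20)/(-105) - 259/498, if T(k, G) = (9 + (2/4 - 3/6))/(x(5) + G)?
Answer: -181549/348600 ≈ -0.52079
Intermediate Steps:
x(h) = 4*h² (x(h) = (2*h)*(2*h) = 4*h²)
T(k, G) = 9/(100 + G) (T(k, G) = (9 + (2/4 - 3/6))/(4*5² + G) = (9 + (2*(¼) - 3*⅙))/(4*25 + G) = (9 + (½ - ½))/(100 + G) = (9 + 0)/(100 + G) = 9/(100 + G))
T(-22, 20)/(-105) - 259/498 = (9/(100 + 20))/(-105) - 259/498 = (9/120)*(-1/105) - 259*1/498 = (9*(1/120))*(-1/105) - 259/498 = (3/40)*(-1/105) - 259/498 = -1/1400 - 259/498 = -181549/348600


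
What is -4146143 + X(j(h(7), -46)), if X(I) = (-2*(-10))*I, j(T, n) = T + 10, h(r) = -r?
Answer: -4146083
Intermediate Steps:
j(T, n) = 10 + T
X(I) = 20*I
-4146143 + X(j(h(7), -46)) = -4146143 + 20*(10 - 1*7) = -4146143 + 20*(10 - 7) = -4146143 + 20*3 = -4146143 + 60 = -4146083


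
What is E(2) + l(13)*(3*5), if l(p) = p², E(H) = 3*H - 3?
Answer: 2538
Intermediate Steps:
E(H) = -3 + 3*H
E(2) + l(13)*(3*5) = (-3 + 3*2) + 13²*(3*5) = (-3 + 6) + 169*15 = 3 + 2535 = 2538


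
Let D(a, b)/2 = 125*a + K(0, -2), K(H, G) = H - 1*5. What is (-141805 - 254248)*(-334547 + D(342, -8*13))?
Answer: 98639772021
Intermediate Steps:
K(H, G) = -5 + H (K(H, G) = H - 5 = -5 + H)
D(a, b) = -10 + 250*a (D(a, b) = 2*(125*a + (-5 + 0)) = 2*(125*a - 5) = 2*(-5 + 125*a) = -10 + 250*a)
(-141805 - 254248)*(-334547 + D(342, -8*13)) = (-141805 - 254248)*(-334547 + (-10 + 250*342)) = -396053*(-334547 + (-10 + 85500)) = -396053*(-334547 + 85490) = -396053*(-249057) = 98639772021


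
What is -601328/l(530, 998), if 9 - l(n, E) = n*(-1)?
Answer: -12272/11 ≈ -1115.6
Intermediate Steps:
l(n, E) = 9 + n (l(n, E) = 9 - n*(-1) = 9 - (-1)*n = 9 + n)
-601328/l(530, 998) = -601328/(9 + 530) = -601328/539 = -601328*1/539 = -12272/11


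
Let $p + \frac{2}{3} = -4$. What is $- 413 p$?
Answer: $\frac{5782}{3} \approx 1927.3$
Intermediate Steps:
$p = - \frac{14}{3}$ ($p = - \frac{2}{3} - 4 = - \frac{14}{3} \approx -4.6667$)
$- 413 p = \left(-413\right) \left(- \frac{14}{3}\right) = \frac{5782}{3}$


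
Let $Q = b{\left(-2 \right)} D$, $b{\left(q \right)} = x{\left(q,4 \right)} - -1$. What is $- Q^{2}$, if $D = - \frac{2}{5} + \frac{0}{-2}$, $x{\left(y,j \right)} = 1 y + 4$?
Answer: $- \frac{36}{25} \approx -1.44$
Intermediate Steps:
$x{\left(y,j \right)} = 4 + y$ ($x{\left(y,j \right)} = y + 4 = 4 + y$)
$D = - \frac{2}{5}$ ($D = \left(-2\right) \frac{1}{5} + 0 \left(- \frac{1}{2}\right) = - \frac{2}{5} + 0 = - \frac{2}{5} \approx -0.4$)
$b{\left(q \right)} = 5 + q$ ($b{\left(q \right)} = \left(4 + q\right) - -1 = \left(4 + q\right) + 1 = 5 + q$)
$Q = - \frac{6}{5}$ ($Q = \left(5 - 2\right) \left(- \frac{2}{5}\right) = 3 \left(- \frac{2}{5}\right) = - \frac{6}{5} \approx -1.2$)
$- Q^{2} = - \left(- \frac{6}{5}\right)^{2} = \left(-1\right) \frac{36}{25} = - \frac{36}{25}$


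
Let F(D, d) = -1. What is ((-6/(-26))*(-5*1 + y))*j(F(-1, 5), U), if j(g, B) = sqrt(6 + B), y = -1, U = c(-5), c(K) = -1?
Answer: -18*sqrt(5)/13 ≈ -3.0961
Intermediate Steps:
U = -1
((-6/(-26))*(-5*1 + y))*j(F(-1, 5), U) = ((-6/(-26))*(-5*1 - 1))*sqrt(6 - 1) = ((-6*(-1/26))*(-5 - 1))*sqrt(5) = ((3/13)*(-6))*sqrt(5) = -18*sqrt(5)/13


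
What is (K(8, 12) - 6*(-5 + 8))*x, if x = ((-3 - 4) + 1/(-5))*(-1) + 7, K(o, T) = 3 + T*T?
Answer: 9159/5 ≈ 1831.8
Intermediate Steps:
K(o, T) = 3 + T²
x = 71/5 (x = (-7 - ⅕)*(-1) + 7 = -36/5*(-1) + 7 = 36/5 + 7 = 71/5 ≈ 14.200)
(K(8, 12) - 6*(-5 + 8))*x = ((3 + 12²) - 6*(-5 + 8))*(71/5) = ((3 + 144) - 6*3)*(71/5) = (147 - 18)*(71/5) = 129*(71/5) = 9159/5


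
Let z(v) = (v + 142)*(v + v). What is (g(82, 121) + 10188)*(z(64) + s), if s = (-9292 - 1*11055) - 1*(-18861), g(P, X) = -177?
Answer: 249093702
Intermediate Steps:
z(v) = 2*v*(142 + v) (z(v) = (142 + v)*(2*v) = 2*v*(142 + v))
s = -1486 (s = (-9292 - 11055) + 18861 = -20347 + 18861 = -1486)
(g(82, 121) + 10188)*(z(64) + s) = (-177 + 10188)*(2*64*(142 + 64) - 1486) = 10011*(2*64*206 - 1486) = 10011*(26368 - 1486) = 10011*24882 = 249093702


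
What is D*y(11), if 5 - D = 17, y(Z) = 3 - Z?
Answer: 96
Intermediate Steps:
D = -12 (D = 5 - 1*17 = 5 - 17 = -12)
D*y(11) = -12*(3 - 1*11) = -12*(3 - 11) = -12*(-8) = 96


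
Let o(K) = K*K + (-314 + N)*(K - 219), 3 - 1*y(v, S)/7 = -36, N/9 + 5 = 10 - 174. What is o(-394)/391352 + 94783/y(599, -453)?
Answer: 2880229343/8218392 ≈ 350.46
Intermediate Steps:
N = -1521 (N = -45 + 9*(10 - 174) = -45 + 9*(-164) = -45 - 1476 = -1521)
y(v, S) = 273 (y(v, S) = 21 - 7*(-36) = 21 + 252 = 273)
o(K) = 401865 + K² - 1835*K (o(K) = K*K + (-314 - 1521)*(K - 219) = K² - 1835*(-219 + K) = K² + (401865 - 1835*K) = 401865 + K² - 1835*K)
o(-394)/391352 + 94783/y(599, -453) = (401865 + (-394)² - 1835*(-394))/391352 + 94783/273 = (401865 + 155236 + 722990)*(1/391352) + 94783*(1/273) = 1280091*(1/391352) + 7291/21 = 1280091/391352 + 7291/21 = 2880229343/8218392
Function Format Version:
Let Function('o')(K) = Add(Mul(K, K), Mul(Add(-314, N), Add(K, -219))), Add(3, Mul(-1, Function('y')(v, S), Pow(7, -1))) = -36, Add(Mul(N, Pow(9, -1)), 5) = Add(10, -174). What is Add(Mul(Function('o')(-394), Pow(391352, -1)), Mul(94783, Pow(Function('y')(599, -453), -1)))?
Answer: Rational(2880229343, 8218392) ≈ 350.46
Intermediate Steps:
N = -1521 (N = Add(-45, Mul(9, Add(10, -174))) = Add(-45, Mul(9, -164)) = Add(-45, -1476) = -1521)
Function('y')(v, S) = 273 (Function('y')(v, S) = Add(21, Mul(-7, -36)) = Add(21, 252) = 273)
Function('o')(K) = Add(401865, Pow(K, 2), Mul(-1835, K)) (Function('o')(K) = Add(Mul(K, K), Mul(Add(-314, -1521), Add(K, -219))) = Add(Pow(K, 2), Mul(-1835, Add(-219, K))) = Add(Pow(K, 2), Add(401865, Mul(-1835, K))) = Add(401865, Pow(K, 2), Mul(-1835, K)))
Add(Mul(Function('o')(-394), Pow(391352, -1)), Mul(94783, Pow(Function('y')(599, -453), -1))) = Add(Mul(Add(401865, Pow(-394, 2), Mul(-1835, -394)), Pow(391352, -1)), Mul(94783, Pow(273, -1))) = Add(Mul(Add(401865, 155236, 722990), Rational(1, 391352)), Mul(94783, Rational(1, 273))) = Add(Mul(1280091, Rational(1, 391352)), Rational(7291, 21)) = Add(Rational(1280091, 391352), Rational(7291, 21)) = Rational(2880229343, 8218392)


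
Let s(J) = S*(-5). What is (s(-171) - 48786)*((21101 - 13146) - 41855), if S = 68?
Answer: 1665371400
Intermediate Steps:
s(J) = -340 (s(J) = 68*(-5) = -340)
(s(-171) - 48786)*((21101 - 13146) - 41855) = (-340 - 48786)*((21101 - 13146) - 41855) = -49126*(7955 - 41855) = -49126*(-33900) = 1665371400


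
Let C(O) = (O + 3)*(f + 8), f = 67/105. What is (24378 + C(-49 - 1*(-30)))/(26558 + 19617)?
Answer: 2545178/4848375 ≈ 0.52495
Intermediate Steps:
f = 67/105 (f = 67*(1/105) = 67/105 ≈ 0.63809)
C(O) = 907/35 + 907*O/105 (C(O) = (O + 3)*(67/105 + 8) = (3 + O)*(907/105) = 907/35 + 907*O/105)
(24378 + C(-49 - 1*(-30)))/(26558 + 19617) = (24378 + (907/35 + 907*(-49 - 1*(-30))/105))/(26558 + 19617) = (24378 + (907/35 + 907*(-49 + 30)/105))/46175 = (24378 + (907/35 + (907/105)*(-19)))*(1/46175) = (24378 + (907/35 - 17233/105))*(1/46175) = (24378 - 14512/105)*(1/46175) = (2545178/105)*(1/46175) = 2545178/4848375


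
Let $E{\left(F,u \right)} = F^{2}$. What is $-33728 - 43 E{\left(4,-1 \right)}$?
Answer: $-34416$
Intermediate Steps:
$-33728 - 43 E{\left(4,-1 \right)} = -33728 - 43 \cdot 4^{2} = -33728 - 688 = -34416$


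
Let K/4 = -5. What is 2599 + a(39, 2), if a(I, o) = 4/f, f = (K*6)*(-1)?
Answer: 77971/30 ≈ 2599.0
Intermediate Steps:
K = -20 (K = 4*(-5) = -20)
f = 120 (f = -20*6*(-1) = -120*(-1) = 120)
a(I, o) = 1/30 (a(I, o) = 4/120 = 4*(1/120) = 1/30)
2599 + a(39, 2) = 2599 + 1/30 = 77971/30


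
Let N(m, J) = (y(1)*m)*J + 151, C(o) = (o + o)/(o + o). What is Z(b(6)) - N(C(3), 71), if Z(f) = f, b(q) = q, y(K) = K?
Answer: -216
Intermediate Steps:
C(o) = 1 (C(o) = (2*o)/((2*o)) = (2*o)*(1/(2*o)) = 1)
N(m, J) = 151 + J*m (N(m, J) = (1*m)*J + 151 = m*J + 151 = J*m + 151 = 151 + J*m)
Z(b(6)) - N(C(3), 71) = 6 - (151 + 71*1) = 6 - (151 + 71) = 6 - 1*222 = 6 - 222 = -216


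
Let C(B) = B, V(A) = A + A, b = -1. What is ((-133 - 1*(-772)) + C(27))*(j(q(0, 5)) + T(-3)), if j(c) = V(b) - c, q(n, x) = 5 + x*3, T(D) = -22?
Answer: -29304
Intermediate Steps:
V(A) = 2*A
q(n, x) = 5 + 3*x
j(c) = -2 - c (j(c) = 2*(-1) - c = -2 - c)
((-133 - 1*(-772)) + C(27))*(j(q(0, 5)) + T(-3)) = ((-133 - 1*(-772)) + 27)*((-2 - (5 + 3*5)) - 22) = ((-133 + 772) + 27)*((-2 - (5 + 15)) - 22) = (639 + 27)*((-2 - 1*20) - 22) = 666*((-2 - 20) - 22) = 666*(-22 - 22) = 666*(-44) = -29304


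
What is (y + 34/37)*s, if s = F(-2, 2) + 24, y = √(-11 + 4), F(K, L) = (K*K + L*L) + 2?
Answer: 1156/37 + 34*I*√7 ≈ 31.243 + 89.956*I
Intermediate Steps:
F(K, L) = 2 + K² + L² (F(K, L) = (K² + L²) + 2 = 2 + K² + L²)
y = I*√7 (y = √(-7) = I*√7 ≈ 2.6458*I)
s = 34 (s = (2 + (-2)² + 2²) + 24 = (2 + 4 + 4) + 24 = 10 + 24 = 34)
(y + 34/37)*s = (I*√7 + 34/37)*34 = (34/37 + I*√7)*34 = 1156/37 + 34*I*√7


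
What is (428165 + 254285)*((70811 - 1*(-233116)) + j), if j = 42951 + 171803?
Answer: 353973848450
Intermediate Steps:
j = 214754
(428165 + 254285)*((70811 - 1*(-233116)) + j) = (428165 + 254285)*((70811 - 1*(-233116)) + 214754) = 682450*((70811 + 233116) + 214754) = 682450*(303927 + 214754) = 682450*518681 = 353973848450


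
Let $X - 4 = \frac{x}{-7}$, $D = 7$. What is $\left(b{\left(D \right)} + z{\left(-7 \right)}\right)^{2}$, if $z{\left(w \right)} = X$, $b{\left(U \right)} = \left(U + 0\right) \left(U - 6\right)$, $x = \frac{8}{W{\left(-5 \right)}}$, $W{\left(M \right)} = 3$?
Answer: $\frac{49729}{441} \approx 112.76$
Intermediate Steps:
$x = \frac{8}{3} \approx 2.6667$
$b{\left(U \right)} = U \left(-6 + U\right)$
$X = \frac{76}{21}$ ($X = 4 + \frac{8}{3 \left(-7\right)} = 4 + \frac{8}{3} \left(- \frac{1}{7}\right) = 4 - \frac{8}{21} = \frac{76}{21} \approx 3.619$)
$z{\left(w \right)} = \frac{76}{21}$
$\left(b{\left(D \right)} + z{\left(-7 \right)}\right)^{2} = \left(7 \left(-6 + 7\right) + \frac{76}{21}\right)^{2} = \left(7 \cdot 1 + \frac{76}{21}\right)^{2} = \left(7 + \frac{76}{21}\right)^{2} = \left(\frac{223}{21}\right)^{2} = \frac{49729}{441}$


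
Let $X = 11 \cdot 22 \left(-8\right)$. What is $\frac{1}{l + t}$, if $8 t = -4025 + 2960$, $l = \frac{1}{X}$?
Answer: $- \frac{1936}{257731} \approx -0.0075117$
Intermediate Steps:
$X = -1936$ ($X = 242 \left(-8\right) = -1936$)
$l = - \frac{1}{1936}$ ($l = \frac{1}{-1936} = - \frac{1}{1936} \approx -0.00051653$)
$t = - \frac{1065}{8}$ ($t = \frac{-4025 + 2960}{8} = \frac{1}{8} \left(-1065\right) = - \frac{1065}{8} \approx -133.13$)
$\frac{1}{l + t} = \frac{1}{- \frac{1}{1936} - \frac{1065}{8}} = \frac{1}{- \frac{257731}{1936}} = - \frac{1936}{257731}$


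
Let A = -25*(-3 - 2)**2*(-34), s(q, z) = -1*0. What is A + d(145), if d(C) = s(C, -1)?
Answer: 21250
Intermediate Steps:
s(q, z) = 0
d(C) = 0
A = 21250 (A = -25*(-5)**2*(-34) = -25*25*(-34) = -625*(-34) = 21250)
A + d(145) = 21250 + 0 = 21250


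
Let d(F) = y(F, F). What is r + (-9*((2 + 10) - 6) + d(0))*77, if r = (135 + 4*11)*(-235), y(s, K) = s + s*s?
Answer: -46223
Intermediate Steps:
y(s, K) = s + s²
r = -42065 (r = (135 + 44)*(-235) = 179*(-235) = -42065)
d(F) = F*(1 + F)
r + (-9*((2 + 10) - 6) + d(0))*77 = -42065 + (-9*((2 + 10) - 6) + 0*(1 + 0))*77 = -42065 + (-9*(12 - 6) + 0*1)*77 = -42065 + (-9*6 + 0)*77 = -42065 + (-54 + 0)*77 = -42065 - 54*77 = -42065 - 4158 = -46223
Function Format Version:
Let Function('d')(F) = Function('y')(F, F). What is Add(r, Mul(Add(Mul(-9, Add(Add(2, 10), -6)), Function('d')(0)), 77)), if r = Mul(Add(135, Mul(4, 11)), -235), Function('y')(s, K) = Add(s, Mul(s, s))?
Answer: -46223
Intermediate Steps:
Function('y')(s, K) = Add(s, Pow(s, 2))
r = -42065 (r = Mul(Add(135, 44), -235) = Mul(179, -235) = -42065)
Function('d')(F) = Mul(F, Add(1, F))
Add(r, Mul(Add(Mul(-9, Add(Add(2, 10), -6)), Function('d')(0)), 77)) = Add(-42065, Mul(Add(Mul(-9, Add(Add(2, 10), -6)), Mul(0, Add(1, 0))), 77)) = Add(-42065, Mul(Add(Mul(-9, Add(12, -6)), Mul(0, 1)), 77)) = Add(-42065, Mul(Add(Mul(-9, 6), 0), 77)) = Add(-42065, Mul(Add(-54, 0), 77)) = Add(-42065, Mul(-54, 77)) = Add(-42065, -4158) = -46223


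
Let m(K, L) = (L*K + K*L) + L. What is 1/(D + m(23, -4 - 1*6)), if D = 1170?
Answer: 1/700 ≈ 0.0014286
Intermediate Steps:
m(K, L) = L + 2*K*L (m(K, L) = (K*L + K*L) + L = 2*K*L + L = L + 2*K*L)
1/(D + m(23, -4 - 1*6)) = 1/(1170 + (-4 - 1*6)*(1 + 2*23)) = 1/(1170 + (-4 - 6)*(1 + 46)) = 1/(1170 - 10*47) = 1/(1170 - 470) = 1/700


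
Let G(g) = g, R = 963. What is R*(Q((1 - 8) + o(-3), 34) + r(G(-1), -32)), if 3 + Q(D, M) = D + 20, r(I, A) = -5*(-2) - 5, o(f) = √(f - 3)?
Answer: 14445 + 963*I*√6 ≈ 14445.0 + 2358.9*I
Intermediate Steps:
o(f) = √(-3 + f)
r(I, A) = 5 (r(I, A) = 10 - 5 = 5)
Q(D, M) = 17 + D (Q(D, M) = -3 + (D + 20) = -3 + (20 + D) = 17 + D)
R*(Q((1 - 8) + o(-3), 34) + r(G(-1), -32)) = 963*((17 + ((1 - 8) + √(-3 - 3))) + 5) = 963*((17 + (-7 + √(-6))) + 5) = 963*((17 + (-7 + I*√6)) + 5) = 963*((10 + I*√6) + 5) = 963*(15 + I*√6) = 14445 + 963*I*√6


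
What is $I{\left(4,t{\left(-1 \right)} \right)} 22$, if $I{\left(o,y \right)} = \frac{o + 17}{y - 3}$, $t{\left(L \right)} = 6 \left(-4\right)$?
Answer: $- \frac{154}{9} \approx -17.111$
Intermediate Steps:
$t{\left(L \right)} = -24$
$I{\left(o,y \right)} = \frac{17 + o}{-3 + y}$
$I{\left(4,t{\left(-1 \right)} \right)} 22 = \frac{17 + 4}{-3 - 24} \cdot 22 = \frac{1}{-27} \cdot 21 \cdot 22 = \left(- \frac{1}{27}\right) 21 \cdot 22 = \left(- \frac{7}{9}\right) 22 = - \frac{154}{9}$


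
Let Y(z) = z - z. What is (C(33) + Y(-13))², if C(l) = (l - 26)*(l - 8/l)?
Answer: 57259489/1089 ≈ 52580.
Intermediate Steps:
Y(z) = 0
C(l) = (-26 + l)*(l - 8/l)
(C(33) + Y(-13))² = ((-8 + 33² - 26*33 + 208/33) + 0)² = ((-8 + 1089 - 858 + 208*(1/33)) + 0)² = ((-8 + 1089 - 858 + 208/33) + 0)² = (7567/33 + 0)² = (7567/33)² = 57259489/1089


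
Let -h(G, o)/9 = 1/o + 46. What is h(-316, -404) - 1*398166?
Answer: -161026311/404 ≈ -3.9858e+5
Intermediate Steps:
h(G, o) = -414 - 9/o (h(G, o) = -9*(1/o + 46) = -9*(46 + 1/o) = -414 - 9/o)
h(-316, -404) - 1*398166 = (-414 - 9/(-404)) - 1*398166 = (-414 - 9*(-1/404)) - 398166 = (-414 + 9/404) - 398166 = -167247/404 - 398166 = -161026311/404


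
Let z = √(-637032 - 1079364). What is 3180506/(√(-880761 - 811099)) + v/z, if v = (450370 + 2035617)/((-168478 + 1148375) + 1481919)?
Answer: I*(-479966881714530672*√422965 - 150212213065*√429099)/127658424240914160 ≈ -2445.2*I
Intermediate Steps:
z = 2*I*√429099 (z = √(-1716396) = 2*I*√429099 ≈ 1310.1*I)
v = 355141/351688 (v = 2485987/(979897 + 1481919) = 2485987/2461816 = 2485987*(1/2461816) = 355141/351688 ≈ 1.0098)
3180506/(√(-880761 - 811099)) + v/z = 3180506/(√(-880761 - 811099)) + 355141/(351688*((2*I*√429099))) = 3180506/(√(-1691860)) + 355141*(-I*√429099/858198)/351688 = 3180506/((2*I*√422965)) - 355141*I*√429099/301817938224 = 3180506*(-I*√422965/845930) - 355141*I*√429099/301817938224 = -1590253*I*√422965/422965 - 355141*I*√429099/301817938224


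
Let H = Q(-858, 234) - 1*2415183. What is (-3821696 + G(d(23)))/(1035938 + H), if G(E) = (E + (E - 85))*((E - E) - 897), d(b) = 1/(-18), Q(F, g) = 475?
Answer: 5618027/2068155 ≈ 2.7164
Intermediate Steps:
d(b) = -1/18
H = -2414708 (H = 475 - 1*2415183 = 475 - 2415183 = -2414708)
G(E) = 76245 - 1794*E (G(E) = (E + (-85 + E))*(0 - 897) = (-85 + 2*E)*(-897) = 76245 - 1794*E)
(-3821696 + G(d(23)))/(1035938 + H) = (-3821696 + (76245 - 1794*(-1/18)))/(1035938 - 2414708) = (-3821696 + (76245 + 299/3))/(-1378770) = (-3821696 + 229034/3)*(-1/1378770) = -11236054/3*(-1/1378770) = 5618027/2068155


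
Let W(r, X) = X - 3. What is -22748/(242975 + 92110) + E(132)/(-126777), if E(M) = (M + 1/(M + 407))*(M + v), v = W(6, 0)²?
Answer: -1638670112803/7632432431085 ≈ -0.21470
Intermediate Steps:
W(r, X) = -3 + X
v = 9 (v = (-3 + 0)² = (-3)² = 9)
E(M) = (9 + M)*(M + 1/(407 + M)) (E(M) = (M + 1/(M + 407))*(M + 9) = (M + 1/(407 + M))*(9 + M) = (9 + M)*(M + 1/(407 + M)))
-22748/(242975 + 92110) + E(132)/(-126777) = -22748/(242975 + 92110) + ((9 + 132³ + 416*132² + 3664*132)/(407 + 132))/(-126777) = -22748/335085 + ((9 + 2299968 + 416*17424 + 483648)/539)*(-1/126777) = -22748*1/335085 + ((9 + 2299968 + 7248384 + 483648)/539)*(-1/126777) = -22748/335085 + ((1/539)*10032009)*(-1/126777) = -22748/335085 + (10032009/539)*(-1/126777) = -22748/335085 - 3344003/22777601 = -1638670112803/7632432431085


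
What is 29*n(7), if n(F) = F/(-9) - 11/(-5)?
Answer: 1856/45 ≈ 41.244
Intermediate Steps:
n(F) = 11/5 - F/9 (n(F) = F*(-⅑) - 11*(-⅕) = -F/9 + 11/5 = 11/5 - F/9)
29*n(7) = 29*(11/5 - ⅑*7) = 29*(11/5 - 7/9) = 29*(64/45) = 1856/45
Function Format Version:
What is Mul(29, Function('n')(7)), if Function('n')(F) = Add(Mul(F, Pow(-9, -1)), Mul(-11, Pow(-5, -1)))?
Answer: Rational(1856, 45) ≈ 41.244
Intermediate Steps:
Function('n')(F) = Add(Rational(11, 5), Mul(Rational(-1, 9), F)) (Function('n')(F) = Add(Mul(F, Rational(-1, 9)), Mul(-11, Rational(-1, 5))) = Add(Mul(Rational(-1, 9), F), Rational(11, 5)) = Add(Rational(11, 5), Mul(Rational(-1, 9), F)))
Mul(29, Function('n')(7)) = Mul(29, Add(Rational(11, 5), Mul(Rational(-1, 9), 7))) = Mul(29, Add(Rational(11, 5), Rational(-7, 9))) = Mul(29, Rational(64, 45)) = Rational(1856, 45)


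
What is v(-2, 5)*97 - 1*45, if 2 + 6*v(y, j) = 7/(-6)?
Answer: -3463/36 ≈ -96.194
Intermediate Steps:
v(y, j) = -19/36 (v(y, j) = -1/3 + (7/(-6))/6 = -1/3 + (7*(-1/6))/6 = -1/3 + (1/6)*(-7/6) = -1/3 - 7/36 = -19/36)
v(-2, 5)*97 - 1*45 = -19/36*97 - 1*45 = -1843/36 - 45 = -3463/36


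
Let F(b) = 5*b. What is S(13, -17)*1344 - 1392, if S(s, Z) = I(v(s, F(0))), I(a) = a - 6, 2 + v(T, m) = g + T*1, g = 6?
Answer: 13392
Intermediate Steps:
v(T, m) = 4 + T (v(T, m) = -2 + (6 + T*1) = -2 + (6 + T) = 4 + T)
I(a) = -6 + a
S(s, Z) = -2 + s (S(s, Z) = -6 + (4 + s) = -2 + s)
S(13, -17)*1344 - 1392 = (-2 + 13)*1344 - 1392 = 11*1344 - 1392 = 14784 - 1392 = 13392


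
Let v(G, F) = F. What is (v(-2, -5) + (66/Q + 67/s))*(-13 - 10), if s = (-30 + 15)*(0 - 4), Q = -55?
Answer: 1403/12 ≈ 116.92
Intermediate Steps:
s = 60 (s = -15*(-4) = 60)
(v(-2, -5) + (66/Q + 67/s))*(-13 - 10) = (-5 + (66/(-55) + 67/60))*(-13 - 10) = (-5 + (66*(-1/55) + 67*(1/60)))*(-23) = (-5 + (-6/5 + 67/60))*(-23) = (-5 - 1/12)*(-23) = -61/12*(-23) = 1403/12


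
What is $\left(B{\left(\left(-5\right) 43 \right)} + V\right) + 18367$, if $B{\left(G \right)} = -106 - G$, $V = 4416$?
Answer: $22892$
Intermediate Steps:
$\left(B{\left(\left(-5\right) 43 \right)} + V\right) + 18367 = \left(\left(-106 - \left(-5\right) 43\right) + 4416\right) + 18367 = \left(\left(-106 - -215\right) + 4416\right) + 18367 = \left(\left(-106 + 215\right) + 4416\right) + 18367 = \left(109 + 4416\right) + 18367 = 4525 + 18367 = 22892$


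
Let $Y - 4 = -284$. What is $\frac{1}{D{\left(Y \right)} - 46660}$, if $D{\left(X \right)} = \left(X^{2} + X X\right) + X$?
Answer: $\frac{1}{109860} \approx 9.1025 \cdot 10^{-6}$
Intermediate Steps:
$Y = -280$ ($Y = 4 - 284 = -280$)
$D{\left(X \right)} = X + 2 X^{2}$ ($D{\left(X \right)} = \left(X^{2} + X^{2}\right) + X = 2 X^{2} + X = X + 2 X^{2}$)
$\frac{1}{D{\left(Y \right)} - 46660} = \frac{1}{- 280 \left(1 + 2 \left(-280\right)\right) - 46660} = \frac{1}{- 280 \left(1 - 560\right) - 46660} = \frac{1}{\left(-280\right) \left(-559\right) - 46660} = \frac{1}{156520 - 46660} = \frac{1}{109860}$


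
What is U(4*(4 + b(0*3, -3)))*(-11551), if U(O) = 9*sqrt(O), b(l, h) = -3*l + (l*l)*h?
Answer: -415836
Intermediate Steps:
b(l, h) = -3*l + h*l**2 (b(l, h) = -3*l + l**2*h = -3*l + h*l**2)
U(4*(4 + b(0*3, -3)))*(-11551) = (9*sqrt(4*(4 + (0*3)*(-3 - 0*3))))*(-11551) = (9*sqrt(4*(4 + 0*(-3 - 3*0))))*(-11551) = (9*sqrt(4*(4 + 0*(-3 + 0))))*(-11551) = (9*sqrt(4*(4 + 0*(-3))))*(-11551) = (9*sqrt(4*(4 + 0)))*(-11551) = (9*sqrt(4*4))*(-11551) = (9*sqrt(16))*(-11551) = (9*4)*(-11551) = 36*(-11551) = -415836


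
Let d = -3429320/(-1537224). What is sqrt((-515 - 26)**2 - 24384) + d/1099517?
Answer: 428665/211275490101 + sqrt(268297) ≈ 517.97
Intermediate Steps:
d = 428665/192153 (d = -3429320*(-1/1537224) = 428665/192153 ≈ 2.2309)
sqrt((-515 - 26)**2 - 24384) + d/1099517 = sqrt((-515 - 26)**2 - 24384) + (428665/192153)/1099517 = sqrt((-541)**2 - 24384) + (428665/192153)*(1/1099517) = sqrt(292681 - 24384) + 428665/211275490101 = sqrt(268297) + 428665/211275490101 = 428665/211275490101 + sqrt(268297)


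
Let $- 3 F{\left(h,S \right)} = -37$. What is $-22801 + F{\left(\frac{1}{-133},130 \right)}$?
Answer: $- \frac{68366}{3} \approx -22789.0$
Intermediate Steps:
$F{\left(h,S \right)} = \frac{37}{3}$ ($F{\left(h,S \right)} = \left(- \frac{1}{3}\right) \left(-37\right) = \frac{37}{3}$)
$-22801 + F{\left(\frac{1}{-133},130 \right)} = -22801 + \frac{37}{3} = - \frac{68366}{3}$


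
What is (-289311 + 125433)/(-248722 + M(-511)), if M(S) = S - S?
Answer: 81939/124361 ≈ 0.65888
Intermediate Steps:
M(S) = 0
(-289311 + 125433)/(-248722 + M(-511)) = (-289311 + 125433)/(-248722 + 0) = -163878/(-248722) = -163878*(-1/248722) = 81939/124361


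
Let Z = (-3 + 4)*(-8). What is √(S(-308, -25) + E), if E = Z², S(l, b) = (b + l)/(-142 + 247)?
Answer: √74515/35 ≈ 7.7993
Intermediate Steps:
Z = -8 (Z = 1*(-8) = -8)
S(l, b) = b/105 + l/105 (S(l, b) = (b + l)/105 = (b + l)*(1/105) = b/105 + l/105)
E = 64 (E = (-8)² = 64)
√(S(-308, -25) + E) = √(((1/105)*(-25) + (1/105)*(-308)) + 64) = √((-5/21 - 44/15) + 64) = √(-111/35 + 64) = √(2129/35) = √74515/35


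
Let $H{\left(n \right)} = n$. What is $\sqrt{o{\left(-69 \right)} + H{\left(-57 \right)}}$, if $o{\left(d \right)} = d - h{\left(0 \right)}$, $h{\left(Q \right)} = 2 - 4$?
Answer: $2 i \sqrt{31} \approx 11.136 i$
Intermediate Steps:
$h{\left(Q \right)} = -2$ ($h{\left(Q \right)} = 2 - 4 = -2$)
$o{\left(d \right)} = 2 + d$ ($o{\left(d \right)} = d - -2 = d + 2 = 2 + d$)
$\sqrt{o{\left(-69 \right)} + H{\left(-57 \right)}} = \sqrt{\left(2 - 69\right) - 57} = \sqrt{-67 - 57} = \sqrt{-124} = 2 i \sqrt{31}$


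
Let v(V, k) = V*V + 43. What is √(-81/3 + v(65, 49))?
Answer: √4241 ≈ 65.123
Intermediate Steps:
v(V, k) = 43 + V² (v(V, k) = V² + 43 = 43 + V²)
√(-81/3 + v(65, 49)) = √(-81/3 + (43 + 65²)) = √(-81/3 + (43 + 4225)) = √(-27*1 + 4268) = √(-27 + 4268) = √4241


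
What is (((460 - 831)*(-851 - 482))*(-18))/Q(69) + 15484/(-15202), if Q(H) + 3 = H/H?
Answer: 33831184345/7601 ≈ 4.4509e+6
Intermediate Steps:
Q(H) = -2 (Q(H) = -3 + H/H = -3 + 1 = -2)
(((460 - 831)*(-851 - 482))*(-18))/Q(69) + 15484/(-15202) = (((460 - 831)*(-851 - 482))*(-18))/(-2) + 15484/(-15202) = (-371*(-1333)*(-18))*(-½) + 15484*(-1/15202) = (494543*(-18))*(-½) - 7742/7601 = -8901774*(-½) - 7742/7601 = 4450887 - 7742/7601 = 33831184345/7601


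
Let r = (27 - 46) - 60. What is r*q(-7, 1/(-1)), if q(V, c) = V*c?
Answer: -553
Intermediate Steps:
r = -79 (r = -19 - 60 = -79)
r*q(-7, 1/(-1)) = -(-553)/(-1) = -(-553)*(-1) = -79*7 = -553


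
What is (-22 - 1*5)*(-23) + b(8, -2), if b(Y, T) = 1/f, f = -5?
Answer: 3104/5 ≈ 620.80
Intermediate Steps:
b(Y, T) = -⅕ (b(Y, T) = 1/(-5) = -⅕)
(-22 - 1*5)*(-23) + b(8, -2) = (-22 - 1*5)*(-23) - ⅕ = (-22 - 5)*(-23) - ⅕ = -27*(-23) - ⅕ = 621 - ⅕ = 3104/5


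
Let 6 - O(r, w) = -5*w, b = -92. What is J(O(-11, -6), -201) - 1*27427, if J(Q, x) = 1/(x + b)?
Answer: -8036112/293 ≈ -27427.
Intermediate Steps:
O(r, w) = 6 + 5*w (O(r, w) = 6 - (-5)*w = 6 + 5*w)
J(Q, x) = 1/(-92 + x) (J(Q, x) = 1/(x - 92) = 1/(-92 + x))
J(O(-11, -6), -201) - 1*27427 = 1/(-92 - 201) - 1*27427 = 1/(-293) - 27427 = -1/293 - 27427 = -8036112/293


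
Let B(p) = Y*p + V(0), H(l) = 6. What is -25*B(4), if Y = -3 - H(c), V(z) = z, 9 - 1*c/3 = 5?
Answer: 900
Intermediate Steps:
c = 12 (c = 27 - 3*5 = 27 - 15 = 12)
Y = -9 (Y = -3 - 1*6 = -3 - 6 = -9)
B(p) = -9*p (B(p) = -9*p + 0 = -9*p)
-25*B(4) = -(-225)*4 = -25*(-36) = 900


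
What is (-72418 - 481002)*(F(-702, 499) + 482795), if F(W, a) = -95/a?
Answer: -133326963466200/499 ≈ -2.6719e+11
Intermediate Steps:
(-72418 - 481002)*(F(-702, 499) + 482795) = (-72418 - 481002)*(-95/499 + 482795) = -553420*(-95*1/499 + 482795) = -553420*(-95/499 + 482795) = -553420*240914610/499 = -133326963466200/499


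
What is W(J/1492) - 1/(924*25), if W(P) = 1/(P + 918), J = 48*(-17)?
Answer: 25073/23954700 ≈ 0.0010467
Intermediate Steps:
J = -816
W(P) = 1/(918 + P)
W(J/1492) - 1/(924*25) = 1/(918 - 816/1492) - 1/(924*25) = 1/(918 - 816*1/1492) - 1/23100 = 1/(918 - 204/373) - 1*1/23100 = 1/(342210/373) - 1/23100 = 373/342210 - 1/23100 = 25073/23954700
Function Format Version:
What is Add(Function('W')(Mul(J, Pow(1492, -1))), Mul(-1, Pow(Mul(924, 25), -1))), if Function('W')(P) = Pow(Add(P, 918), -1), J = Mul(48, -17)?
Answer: Rational(25073, 23954700) ≈ 0.0010467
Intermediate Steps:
J = -816
Function('W')(P) = Pow(Add(918, P), -1)
Add(Function('W')(Mul(J, Pow(1492, -1))), Mul(-1, Pow(Mul(924, 25), -1))) = Add(Pow(Add(918, Mul(-816, Pow(1492, -1))), -1), Mul(-1, Pow(Mul(924, 25), -1))) = Add(Pow(Add(918, Mul(-816, Rational(1, 1492))), -1), Mul(-1, Pow(23100, -1))) = Add(Pow(Add(918, Rational(-204, 373)), -1), Mul(-1, Rational(1, 23100))) = Add(Pow(Rational(342210, 373), -1), Rational(-1, 23100)) = Add(Rational(373, 342210), Rational(-1, 23100)) = Rational(25073, 23954700)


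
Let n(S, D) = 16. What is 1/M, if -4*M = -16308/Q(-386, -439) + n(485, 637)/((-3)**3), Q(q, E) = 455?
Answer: 12285/111899 ≈ 0.10979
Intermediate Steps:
M = 111899/12285 (M = -(-16308/455 + 16/((-3)**3))/4 = -(-16308*1/455 + 16/(-27))/4 = -(-16308/455 + 16*(-1/27))/4 = -(-16308/455 - 16/27)/4 = -1/4*(-447596/12285) = 111899/12285 ≈ 9.1086)
1/M = 1/(111899/12285) = 12285/111899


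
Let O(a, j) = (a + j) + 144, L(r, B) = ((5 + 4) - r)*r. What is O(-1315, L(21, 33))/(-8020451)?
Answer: 1423/8020451 ≈ 0.00017742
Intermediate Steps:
L(r, B) = r*(9 - r) (L(r, B) = (9 - r)*r = r*(9 - r))
O(a, j) = 144 + a + j
O(-1315, L(21, 33))/(-8020451) = (144 - 1315 + 21*(9 - 1*21))/(-8020451) = (144 - 1315 + 21*(9 - 21))*(-1/8020451) = (144 - 1315 + 21*(-12))*(-1/8020451) = (144 - 1315 - 252)*(-1/8020451) = -1423*(-1/8020451) = 1423/8020451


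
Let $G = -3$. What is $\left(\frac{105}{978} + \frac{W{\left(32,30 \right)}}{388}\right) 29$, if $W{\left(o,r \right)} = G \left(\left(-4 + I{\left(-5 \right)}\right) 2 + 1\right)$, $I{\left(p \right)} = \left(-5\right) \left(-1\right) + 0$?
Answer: $\frac{154367}{63244} \approx 2.4408$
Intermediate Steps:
$I{\left(p \right)} = 5$ ($I{\left(p \right)} = 5 + 0 = 5$)
$W{\left(o,r \right)} = -9$ ($W{\left(o,r \right)} = - 3 \left(\left(-4 + 5\right) 2 + 1\right) = - 3 \left(1 \cdot 2 + 1\right) = - 3 \left(2 + 1\right) = \left(-3\right) 3 = -9$)
$\left(\frac{105}{978} + \frac{W{\left(32,30 \right)}}{388}\right) 29 = \left(\frac{105}{978} - \frac{9}{388}\right) 29 = \left(105 \cdot \frac{1}{978} - \frac{9}{388}\right) 29 = \left(\frac{35}{326} - \frac{9}{388}\right) 29 = \frac{5323}{63244} \cdot 29 = \frac{154367}{63244}$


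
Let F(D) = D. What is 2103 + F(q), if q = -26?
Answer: 2077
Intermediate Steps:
2103 + F(q) = 2103 - 26 = 2077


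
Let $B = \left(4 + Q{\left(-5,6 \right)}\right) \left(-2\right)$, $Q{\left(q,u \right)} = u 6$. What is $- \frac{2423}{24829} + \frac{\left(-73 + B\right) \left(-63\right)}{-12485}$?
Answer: $- \frac{269577886}{309990065} \approx -0.86963$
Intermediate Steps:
$Q{\left(q,u \right)} = 6 u$
$B = -80$ ($B = \left(4 + 6 \cdot 6\right) \left(-2\right) = \left(4 + 36\right) \left(-2\right) = 40 \left(-2\right) = -80$)
$- \frac{2423}{24829} + \frac{\left(-73 + B\right) \left(-63\right)}{-12485} = - \frac{2423}{24829} + \frac{\left(-73 - 80\right) \left(-63\right)}{-12485} = \left(-2423\right) \frac{1}{24829} + \left(-153\right) \left(-63\right) \left(- \frac{1}{12485}\right) = - \frac{2423}{24829} + 9639 \left(- \frac{1}{12485}\right) = - \frac{2423}{24829} - \frac{9639}{12485} = - \frac{269577886}{309990065}$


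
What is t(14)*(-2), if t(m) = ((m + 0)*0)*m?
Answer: 0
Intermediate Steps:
t(m) = 0 (t(m) = (m*0)*m = 0*m = 0)
t(14)*(-2) = 0*(-2) = 0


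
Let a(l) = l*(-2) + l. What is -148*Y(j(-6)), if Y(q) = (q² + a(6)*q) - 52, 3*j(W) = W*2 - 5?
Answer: -18796/9 ≈ -2088.4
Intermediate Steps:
a(l) = -l (a(l) = -2*l + l = -l)
j(W) = -5/3 + 2*W/3 (j(W) = (W*2 - 5)/3 = (2*W - 5)/3 = (-5 + 2*W)/3 = -5/3 + 2*W/3)
Y(q) = -52 + q² - 6*q (Y(q) = (q² + (-1*6)*q) - 52 = (q² - 6*q) - 52 = -52 + q² - 6*q)
-148*Y(j(-6)) = -148*(-52 + (-5/3 + (⅔)*(-6))² - 6*(-5/3 + (⅔)*(-6))) = -148*(-52 + (-5/3 - 4)² - 6*(-5/3 - 4)) = -148*(-52 + (-17/3)² - 6*(-17/3)) = -148*(-52 + 289/9 + 34) = -148*127/9 = -18796/9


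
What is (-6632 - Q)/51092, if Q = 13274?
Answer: -9953/25546 ≈ -0.38961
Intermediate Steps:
(-6632 - Q)/51092 = (-6632 - 1*13274)/51092 = (-6632 - 13274)*(1/51092) = -19906*1/51092 = -9953/25546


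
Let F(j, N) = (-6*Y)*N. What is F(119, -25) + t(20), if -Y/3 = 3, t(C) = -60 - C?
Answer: -1430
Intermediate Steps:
Y = -9 (Y = -3*3 = -9)
F(j, N) = 54*N (F(j, N) = (-6*(-9))*N = 54*N)
F(119, -25) + t(20) = 54*(-25) + (-60 - 1*20) = -1350 + (-60 - 20) = -1350 - 80 = -1430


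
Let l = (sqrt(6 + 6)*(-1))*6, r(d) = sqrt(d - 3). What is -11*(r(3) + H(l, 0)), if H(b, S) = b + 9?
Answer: -99 + 132*sqrt(3) ≈ 129.63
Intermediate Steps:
r(d) = sqrt(-3 + d)
l = -12*sqrt(3) (l = (sqrt(12)*(-1))*6 = ((2*sqrt(3))*(-1))*6 = -2*sqrt(3)*6 = -12*sqrt(3) ≈ -20.785)
H(b, S) = 9 + b
-11*(r(3) + H(l, 0)) = -11*(sqrt(-3 + 3) + (9 - 12*sqrt(3))) = -11*(sqrt(0) + (9 - 12*sqrt(3))) = -11*(0 + (9 - 12*sqrt(3))) = -11*(9 - 12*sqrt(3)) = -99 + 132*sqrt(3)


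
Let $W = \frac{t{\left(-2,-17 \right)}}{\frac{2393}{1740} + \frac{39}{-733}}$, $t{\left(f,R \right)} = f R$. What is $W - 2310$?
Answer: $- \frac{3851778510}{1686209} \approx -2284.3$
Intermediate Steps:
$t{\left(f,R \right)} = R f$
$W = \frac{43364280}{1686209}$ ($W = \frac{\left(-17\right) \left(-2\right)}{\frac{2393}{1740} + \frac{39}{-733}} = \frac{34}{2393 \cdot \frac{1}{1740} + 39 \left(- \frac{1}{733}\right)} = \frac{34}{\frac{2393}{1740} - \frac{39}{733}} = \frac{34}{\frac{1686209}{1275420}} = 34 \cdot \frac{1275420}{1686209} = \frac{43364280}{1686209} \approx 25.717$)
$W - 2310 = \frac{43364280}{1686209} - 2310 = - \frac{3851778510}{1686209}$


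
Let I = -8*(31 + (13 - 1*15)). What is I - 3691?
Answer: -3923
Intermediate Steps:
I = -232 (I = -8*(31 + (13 - 15)) = -8*(31 - 2) = -8*29 = -232)
I - 3691 = -232 - 3691 = -3923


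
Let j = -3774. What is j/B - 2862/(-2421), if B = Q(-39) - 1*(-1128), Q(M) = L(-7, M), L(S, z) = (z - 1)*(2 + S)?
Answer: -296451/178616 ≈ -1.6597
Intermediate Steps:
L(S, z) = (-1 + z)*(2 + S)
Q(M) = 5 - 5*M (Q(M) = -2 - 1*(-7) + 2*M - 7*M = -2 + 7 + 2*M - 7*M = 5 - 5*M)
B = 1328 (B = (5 - 5*(-39)) - 1*(-1128) = (5 + 195) + 1128 = 200 + 1128 = 1328)
j/B - 2862/(-2421) = -3774/1328 - 2862/(-2421) = -3774*1/1328 - 2862*(-1/2421) = -1887/664 + 318/269 = -296451/178616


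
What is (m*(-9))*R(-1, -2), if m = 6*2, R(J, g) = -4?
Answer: 432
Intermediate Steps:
m = 12
(m*(-9))*R(-1, -2) = (12*(-9))*(-4) = -108*(-4) = 432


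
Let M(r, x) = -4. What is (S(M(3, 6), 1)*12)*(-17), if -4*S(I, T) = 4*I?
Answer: -816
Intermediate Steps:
S(I, T) = -I
(S(M(3, 6), 1)*12)*(-17) = (-1*(-4)*12)*(-17) = (4*12)*(-17) = 48*(-17) = -816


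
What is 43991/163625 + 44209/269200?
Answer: 763042993/1761914000 ≈ 0.43308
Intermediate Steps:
43991/163625 + 44209/269200 = 763042993/1761914000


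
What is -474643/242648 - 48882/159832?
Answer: -10965532439/4847864392 ≈ -2.2619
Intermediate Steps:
-474643/242648 - 48882/159832 = -474643*1/242648 - 48882*1/159832 = -474643/242648 - 24441/79916 = -10965532439/4847864392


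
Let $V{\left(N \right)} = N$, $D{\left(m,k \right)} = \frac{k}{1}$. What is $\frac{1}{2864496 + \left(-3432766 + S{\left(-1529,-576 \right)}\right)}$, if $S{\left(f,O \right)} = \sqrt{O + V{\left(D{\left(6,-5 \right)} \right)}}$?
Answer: $- \frac{568270}{322930793481} - \frac{i \sqrt{581}}{322930793481} \approx -1.7597 \cdot 10^{-6} - 7.4641 \cdot 10^{-11} i$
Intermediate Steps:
$D{\left(m,k \right)} = k$ ($D{\left(m,k \right)} = k 1 = k$)
$S{\left(f,O \right)} = \sqrt{-5 + O}$ ($S{\left(f,O \right)} = \sqrt{O - 5} = \sqrt{-5 + O}$)
$\frac{1}{2864496 + \left(-3432766 + S{\left(-1529,-576 \right)}\right)} = \frac{1}{2864496 - \left(3432766 - \sqrt{-5 - 576}\right)} = \frac{1}{2864496 - \left(3432766 - \sqrt{-581}\right)} = \frac{1}{2864496 - \left(3432766 - i \sqrt{581}\right)} = \frac{1}{-568270 + i \sqrt{581}}$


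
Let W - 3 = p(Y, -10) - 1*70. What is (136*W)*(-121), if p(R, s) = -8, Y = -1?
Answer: 1234200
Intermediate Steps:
W = -75 (W = 3 + (-8 - 1*70) = 3 + (-8 - 70) = 3 - 78 = -75)
(136*W)*(-121) = (136*(-75))*(-121) = -10200*(-121) = 1234200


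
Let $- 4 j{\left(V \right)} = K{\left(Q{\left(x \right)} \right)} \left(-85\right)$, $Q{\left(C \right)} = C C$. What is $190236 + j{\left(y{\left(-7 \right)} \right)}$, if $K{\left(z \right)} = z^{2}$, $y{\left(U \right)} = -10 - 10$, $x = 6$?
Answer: $217776$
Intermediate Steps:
$y{\left(U \right)} = -20$
$Q{\left(C \right)} = C^{2}$
$j{\left(V \right)} = 27540$ ($j{\left(V \right)} = - \frac{\left(6^{2}\right)^{2} \left(-85\right)}{4} = - \frac{36^{2} \left(-85\right)}{4} = - \frac{1296 \left(-85\right)}{4} = \left(- \frac{1}{4}\right) \left(-110160\right) = 27540$)
$190236 + j{\left(y{\left(-7 \right)} \right)} = 190236 + 27540 = 217776$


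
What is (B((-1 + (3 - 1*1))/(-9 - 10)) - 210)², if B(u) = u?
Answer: 15928081/361 ≈ 44122.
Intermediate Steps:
(B((-1 + (3 - 1*1))/(-9 - 10)) - 210)² = ((-1 + (3 - 1*1))/(-9 - 10) - 210)² = ((-1 + (3 - 1))/(-19) - 210)² = ((-1 + 2)*(-1/19) - 210)² = (1*(-1/19) - 210)² = (-1/19 - 210)² = (-3991/19)² = 15928081/361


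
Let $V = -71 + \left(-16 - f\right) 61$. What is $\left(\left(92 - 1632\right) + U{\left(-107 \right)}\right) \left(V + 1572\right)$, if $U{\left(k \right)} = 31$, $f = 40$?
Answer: $2889735$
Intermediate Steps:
$V = -3487$ ($V = -71 + \left(-16 - 40\right) 61 = -71 - 3416 = -3487$)
$\left(\left(92 - 1632\right) + U{\left(-107 \right)}\right) \left(V + 1572\right) = \left(\left(92 - 1632\right) + 31\right) \left(-3487 + 1572\right) = \left(\left(92 - 1632\right) + 31\right) \left(-1915\right) = \left(-1540 + 31\right) \left(-1915\right) = \left(-1509\right) \left(-1915\right) = 2889735$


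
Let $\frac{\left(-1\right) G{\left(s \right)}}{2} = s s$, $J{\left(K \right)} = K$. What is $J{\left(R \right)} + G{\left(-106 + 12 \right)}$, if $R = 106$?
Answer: $-17566$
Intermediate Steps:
$G{\left(s \right)} = - 2 s^{2}$ ($G{\left(s \right)} = - 2 s s = - 2 s^{2}$)
$J{\left(R \right)} + G{\left(-106 + 12 \right)} = 106 - 2 \left(-106 + 12\right)^{2} = 106 - 2 \left(-94\right)^{2} = 106 - 17672 = -17566$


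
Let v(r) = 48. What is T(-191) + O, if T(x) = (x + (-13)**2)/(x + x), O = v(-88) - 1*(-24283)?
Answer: 4647232/191 ≈ 24331.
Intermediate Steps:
O = 24331 (O = 48 - 1*(-24283) = 48 + 24283 = 24331)
T(x) = (169 + x)/(2*x) (T(x) = (x + 169)/((2*x)) = (169 + x)*(1/(2*x)) = (169 + x)/(2*x))
T(-191) + O = (1/2)*(169 - 191)/(-191) + 24331 = (1/2)*(-1/191)*(-22) + 24331 = 11/191 + 24331 = 4647232/191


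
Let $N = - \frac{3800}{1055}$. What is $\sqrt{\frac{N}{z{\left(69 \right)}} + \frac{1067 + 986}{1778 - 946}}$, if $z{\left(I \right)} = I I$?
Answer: $\frac{\sqrt{5655385579649}}{1514136} \approx 1.5706$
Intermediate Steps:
$z{\left(I \right)} = I^{2}$
$N = - \frac{760}{211}$ ($N = \left(-3800\right) \frac{1}{1055} = - \frac{760}{211} \approx -3.6019$)
$\sqrt{\frac{N}{z{\left(69 \right)}} + \frac{1067 + 986}{1778 - 946}} = \sqrt{- \frac{760}{211 \cdot 69^{2}} + \frac{1067 + 986}{1778 - 946}} = \sqrt{- \frac{760}{211 \cdot 4761} + \frac{2053}{832}} = \sqrt{\left(- \frac{760}{211}\right) \frac{1}{4761} + 2053 \cdot \frac{1}{832}} = \sqrt{- \frac{760}{1004571} + \frac{2053}{832}} = \sqrt{\frac{2061751943}{835803072}} = \frac{\sqrt{5655385579649}}{1514136}$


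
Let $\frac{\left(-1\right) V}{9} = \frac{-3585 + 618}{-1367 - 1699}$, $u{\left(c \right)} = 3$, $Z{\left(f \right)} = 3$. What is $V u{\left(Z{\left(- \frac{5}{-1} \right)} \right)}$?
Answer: $- \frac{26703}{1022} \approx -26.128$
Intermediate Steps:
$V = - \frac{8901}{1022}$ ($V = - 9 \frac{-3585 + 618}{-1367 - 1699} = - 9 \left(- \frac{2967}{-3066}\right) = - 9 \left(\left(-2967\right) \left(- \frac{1}{3066}\right)\right) = \left(-9\right) \frac{989}{1022} = - \frac{8901}{1022} \approx -8.7094$)
$V u{\left(Z{\left(- \frac{5}{-1} \right)} \right)} = \left(- \frac{8901}{1022}\right) 3 = - \frac{26703}{1022}$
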